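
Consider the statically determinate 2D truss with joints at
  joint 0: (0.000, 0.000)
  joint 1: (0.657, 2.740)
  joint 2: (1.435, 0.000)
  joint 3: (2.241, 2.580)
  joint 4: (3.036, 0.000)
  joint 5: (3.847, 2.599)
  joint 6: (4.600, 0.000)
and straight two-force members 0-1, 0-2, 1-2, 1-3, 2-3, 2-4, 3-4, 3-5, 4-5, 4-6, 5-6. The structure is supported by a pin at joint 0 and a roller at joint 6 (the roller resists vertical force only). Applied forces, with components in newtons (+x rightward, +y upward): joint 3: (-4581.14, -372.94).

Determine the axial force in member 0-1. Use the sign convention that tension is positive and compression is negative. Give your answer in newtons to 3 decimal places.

-2838.929

N=7 nodes, M=11 members, R=3 reactions → 2N=14, M+R=14
member 0 (0-1): L=2.8177, (cx,cy)=(0.2332,0.9724)
member 1 (0-2): L=1.4350, (cx,cy)=(1.0000,0.0000)
member 2 (1-2): L=2.8483, (cx,cy)=(0.2731,-0.9620)
member 3 (1-3): L=1.5921, (cx,cy)=(0.9949,-0.1005)
member 4 (2-3): L=2.7030, (cx,cy)=(0.2982,0.9545)
member 5 (2-4): L=1.6010, (cx,cy)=(1.0000,0.0000)
member 6 (3-4): L=2.6997, (cx,cy)=(0.2945,-0.9557)
member 7 (3-5): L=1.6061, (cx,cy)=(0.9999,0.0118)
member 8 (4-5): L=2.7226, (cx,cy)=(0.2979,0.9546)
member 9 (4-6): L=1.5640, (cx,cy)=(1.0000,0.0000)
member 10 (5-6): L=2.7059, (cx,cy)=(0.2783,-0.9605)
solve A·x = −loads:
  F[0-1] = -2838.9287 N (compression)
  F[0-2] = -3919.1824 N (compression)
  F[1-2] = +3026.1043 N (tension)
  F[1-3] = -1496.0948 N (compression)
  F[2-3] = -3049.7766 N (compression)
  F[2-4] = -2183.2045 N (compression)
  F[3-4] = +2516.3766 N (tension)
  F[3-5] = +1442.2923 N (tension)
  F[4-5] = -2519.1569 N (compression)
  F[4-6] = -691.7910 N (compression)
  F[5-6] = +2485.9314 N (tension)
  Rx@0 = +4581.1400 N
  Ry@0 = +2760.6754 N
  Ry@6 = -2387.7354 N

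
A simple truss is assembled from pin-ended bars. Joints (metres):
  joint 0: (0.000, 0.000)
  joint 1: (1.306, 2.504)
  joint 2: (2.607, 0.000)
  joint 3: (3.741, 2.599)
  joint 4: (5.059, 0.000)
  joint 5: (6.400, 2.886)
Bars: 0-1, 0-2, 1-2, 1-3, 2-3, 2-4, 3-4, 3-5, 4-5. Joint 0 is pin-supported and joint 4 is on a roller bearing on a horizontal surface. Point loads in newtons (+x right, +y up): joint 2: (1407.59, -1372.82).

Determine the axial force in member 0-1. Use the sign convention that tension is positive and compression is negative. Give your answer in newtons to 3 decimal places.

N=6 nodes, M=9 members, R=3 reactions → 2N=12, M+R=12
member 0 (0-1): L=2.8241, (cx,cy)=(0.4624,0.8866)
member 1 (0-2): L=2.6070, (cx,cy)=(1.0000,0.0000)
member 2 (1-2): L=2.8218, (cx,cy)=(0.4611,-0.8874)
member 3 (1-3): L=2.4369, (cx,cy)=(0.9992,0.0390)
member 4 (2-3): L=2.8356, (cx,cy)=(0.3999,0.9166)
member 5 (2-4): L=2.4520, (cx,cy)=(1.0000,0.0000)
member 6 (3-4): L=2.9141, (cx,cy)=(0.4523,-0.8919)
member 7 (3-5): L=2.6744, (cx,cy)=(0.9942,0.1073)
member 8 (4-5): L=3.1823, (cx,cy)=(0.4214,0.9069)
solve A·x = −loads:
  F[0-1] = -750.4438 N (compression)
  F[0-2] = +1754.6290 N (tension)
  F[1-2] = +719.9779 N (tension)
  F[1-3] = -679.5024 N (compression)
  F[2-3] = +800.7506 N (tension)
  F[2-4] = +358.7559 N (tension)
  F[3-4] = -793.2074 N (compression)
  F[3-5] = -0.0000 N (compression)
  F[4-5] = -0.0000 N (compression)
  Rx@0 = -1407.5900 N
  Ry@0 = +665.3795 N
  Ry@4 = +707.4405 N

-750.444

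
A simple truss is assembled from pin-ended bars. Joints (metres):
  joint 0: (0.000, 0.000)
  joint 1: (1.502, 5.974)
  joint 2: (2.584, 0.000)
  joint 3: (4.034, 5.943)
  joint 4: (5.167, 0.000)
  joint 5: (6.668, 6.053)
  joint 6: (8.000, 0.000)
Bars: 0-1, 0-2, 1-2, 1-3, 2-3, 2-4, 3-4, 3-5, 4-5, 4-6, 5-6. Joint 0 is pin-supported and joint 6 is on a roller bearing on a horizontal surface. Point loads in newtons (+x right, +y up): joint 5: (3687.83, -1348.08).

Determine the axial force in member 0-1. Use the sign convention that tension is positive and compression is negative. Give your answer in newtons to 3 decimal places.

N=7 nodes, M=11 members, R=3 reactions → 2N=14, M+R=14
member 0 (0-1): L=6.1599, (cx,cy)=(0.2438,0.9698)
member 1 (0-2): L=2.5840, (cx,cy)=(1.0000,0.0000)
member 2 (1-2): L=6.0712, (cx,cy)=(0.1782,-0.9840)
member 3 (1-3): L=2.5322, (cx,cy)=(0.9999,-0.0122)
member 4 (2-3): L=6.1173, (cx,cy)=(0.2370,0.9715)
member 5 (2-4): L=2.5830, (cx,cy)=(1.0000,0.0000)
member 6 (3-4): L=6.0500, (cx,cy)=(0.1873,-0.9823)
member 7 (3-5): L=2.6363, (cx,cy)=(0.9991,0.0417)
member 8 (4-5): L=6.2363, (cx,cy)=(0.2407,0.9706)
member 9 (4-6): L=2.8330, (cx,cy)=(1.0000,0.0000)
member 10 (5-6): L=6.1978, (cx,cy)=(0.2149,-0.9766)
solve A·x = −loads:
  F[0-1] = +2645.7045 N (tension)
  F[0-2] = +3042.7170 N (tension)
  F[1-2] = -2621.4340 N (compression)
  F[1-3] = +1112.3848 N (tension)
  F[2-3] = +2655.1333 N (tension)
  F[2-4] = +1946.1785 N (tension)
  F[3-4] = -2517.9700 N (compression)
  F[3-5] = +2215.1249 N (tension)
  F[4-5] = +2548.3361 N (tension)
  F[4-6] = +861.2842 N (tension)
  F[5-6] = -4007.5742 N (compression)
  Rx@0 = -3687.8300 N
  Ry@0 = -2565.8491 N
  Ry@6 = +3913.9291 N

2645.704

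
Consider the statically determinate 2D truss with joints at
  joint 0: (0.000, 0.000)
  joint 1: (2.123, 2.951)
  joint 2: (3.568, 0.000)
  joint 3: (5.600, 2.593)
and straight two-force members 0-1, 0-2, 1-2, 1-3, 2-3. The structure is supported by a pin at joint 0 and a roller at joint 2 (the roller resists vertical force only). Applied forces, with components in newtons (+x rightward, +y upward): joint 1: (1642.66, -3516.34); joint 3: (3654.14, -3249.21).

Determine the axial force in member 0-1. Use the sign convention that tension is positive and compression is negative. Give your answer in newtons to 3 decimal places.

N=4 nodes, M=5 members, R=3 reactions → 2N=8, M+R=8
member 0 (0-1): L=3.6353, (cx,cy)=(0.5840,0.8118)
member 1 (0-2): L=3.5680, (cx,cy)=(1.0000,0.0000)
member 2 (1-2): L=3.2858, (cx,cy)=(0.4398,-0.8981)
member 3 (1-3): L=3.4954, (cx,cy)=(0.9947,-0.1024)
member 4 (2-3): L=3.2943, (cx,cy)=(0.6168,0.7871)
solve A·x = −loads:
  F[0-1] = +5470.3098 N (tension)
  F[0-2] = +2102.1769 N (tension)
  F[1-2] = -9517.3847 N (compression)
  F[1-3] = +5767.7768 N (tension)
  F[2-3] = -3377.5166 N (compression)
  Rx@0 = -5296.8000 N
  Ry@0 = -4440.5712 N
  Ry@2 = +11206.1212 N

5470.310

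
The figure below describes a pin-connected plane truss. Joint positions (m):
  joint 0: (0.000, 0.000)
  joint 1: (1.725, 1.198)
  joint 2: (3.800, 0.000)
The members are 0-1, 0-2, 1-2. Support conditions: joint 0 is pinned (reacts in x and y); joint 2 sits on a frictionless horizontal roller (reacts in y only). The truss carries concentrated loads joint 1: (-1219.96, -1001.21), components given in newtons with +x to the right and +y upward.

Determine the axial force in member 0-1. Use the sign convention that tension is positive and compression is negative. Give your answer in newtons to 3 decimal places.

N=3 nodes, M=3 members, R=3 reactions → 2N=6, M+R=6
member 0 (0-1): L=2.1002, (cx,cy)=(0.8214,0.5704)
member 1 (0-2): L=3.8000, (cx,cy)=(1.0000,0.0000)
member 2 (1-2): L=2.3960, (cx,cy)=(0.8660,-0.5000)
solve A·x = −loads:
  F[0-1] = -1632.6875 N (compression)
  F[0-2] = +121.0501 N (tension)
  F[1-2] = -139.7766 N (compression)
  Rx@0 = +1219.9600 N
  Ry@0 = +931.3218 N
  Ry@2 = +69.8882 N

-1632.687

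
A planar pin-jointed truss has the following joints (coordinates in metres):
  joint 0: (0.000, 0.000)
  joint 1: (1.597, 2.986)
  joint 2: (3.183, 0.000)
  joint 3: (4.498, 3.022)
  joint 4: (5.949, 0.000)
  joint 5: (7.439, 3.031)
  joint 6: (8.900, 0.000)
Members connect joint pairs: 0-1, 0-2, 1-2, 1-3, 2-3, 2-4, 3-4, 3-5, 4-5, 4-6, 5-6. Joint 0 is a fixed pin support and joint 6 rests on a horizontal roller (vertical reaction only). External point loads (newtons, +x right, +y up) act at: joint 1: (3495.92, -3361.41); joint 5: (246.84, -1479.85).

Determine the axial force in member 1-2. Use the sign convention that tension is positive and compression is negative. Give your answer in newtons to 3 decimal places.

-1880.999

N=7 nodes, M=11 members, R=3 reactions → 2N=14, M+R=14
member 0 (0-1): L=3.3862, (cx,cy)=(0.4716,0.8818)
member 1 (0-2): L=3.1830, (cx,cy)=(1.0000,0.0000)
member 2 (1-2): L=3.3811, (cx,cy)=(0.4691,-0.8832)
member 3 (1-3): L=2.9012, (cx,cy)=(0.9999,0.0124)
member 4 (2-3): L=3.2957, (cx,cy)=(0.3990,0.9169)
member 5 (2-4): L=2.7660, (cx,cy)=(1.0000,0.0000)
member 6 (3-4): L=3.3523, (cx,cy)=(0.4328,-0.9015)
member 7 (3-5): L=2.9410, (cx,cy)=(1.0000,0.0031)
member 8 (4-5): L=3.3774, (cx,cy)=(0.4412,0.8974)
member 9 (4-6): L=2.9510, (cx,cy)=(1.0000,0.0000)
member 10 (5-6): L=3.3647, (cx,cy)=(0.4342,-0.9008)
solve A·x = −loads:
  F[0-1] = -1977.9979 N (compression)
  F[0-2] = +4675.6132 N (tension)
  F[1-2] = -1880.9989 N (compression)
  F[1-3] = -3546.7014 N (compression)
  F[2-3] = +1811.6721 N (tension)
  F[2-4] = +3070.4049 N (tension)
  F[3-4] = -1800.8965 N (compression)
  F[3-5] = -2044.0785 N (compression)
  F[4-5] = +1809.0137 N (tension)
  F[4-6] = +1492.8385 N (tension)
  F[5-6] = -3438.0662 N (compression)
  Rx@0 = -3742.7600 N
  Ry@0 = +1744.2077 N
  Ry@6 = +3097.0523 N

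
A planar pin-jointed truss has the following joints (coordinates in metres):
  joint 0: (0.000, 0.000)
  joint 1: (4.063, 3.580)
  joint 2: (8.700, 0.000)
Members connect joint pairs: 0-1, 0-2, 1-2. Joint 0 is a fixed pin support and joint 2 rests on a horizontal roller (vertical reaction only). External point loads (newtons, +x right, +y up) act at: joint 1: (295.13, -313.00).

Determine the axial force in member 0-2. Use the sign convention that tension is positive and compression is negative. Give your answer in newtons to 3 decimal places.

N=3 nodes, M=3 members, R=3 reactions → 2N=6, M+R=6
member 0 (0-1): L=5.4152, (cx,cy)=(0.7503,0.6611)
member 1 (0-2): L=8.7000, (cx,cy)=(1.0000,0.0000)
member 2 (1-2): L=5.8582, (cx,cy)=(0.7915,-0.6111)
solve A·x = −loads:
  F[0-1] = -68.6446 N (compression)
  F[0-2] = +346.6337 N (tension)
  F[1-2] = -437.9210 N (compression)
  Rx@0 = -295.1300 N
  Ry@0 = +45.3811 N
  Ry@2 = +267.6189 N

346.634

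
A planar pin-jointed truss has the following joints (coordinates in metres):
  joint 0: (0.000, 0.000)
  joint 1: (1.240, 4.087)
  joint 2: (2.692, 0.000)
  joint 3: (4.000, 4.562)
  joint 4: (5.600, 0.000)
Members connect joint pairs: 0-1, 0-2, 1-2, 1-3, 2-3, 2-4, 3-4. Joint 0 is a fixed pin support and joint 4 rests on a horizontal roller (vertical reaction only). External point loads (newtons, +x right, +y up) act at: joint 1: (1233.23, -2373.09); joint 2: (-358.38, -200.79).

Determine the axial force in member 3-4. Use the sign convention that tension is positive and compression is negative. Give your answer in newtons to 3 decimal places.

-1612.926

N=5 nodes, M=7 members, R=3 reactions → 2N=10, M+R=10
member 0 (0-1): L=4.2710, (cx,cy)=(0.2903,0.9569)
member 1 (0-2): L=2.6920, (cx,cy)=(1.0000,0.0000)
member 2 (1-2): L=4.3373, (cx,cy)=(0.3348,-0.9423)
member 3 (1-3): L=2.8006, (cx,cy)=(0.9855,0.1696)
member 4 (2-3): L=4.7458, (cx,cy)=(0.2756,0.9613)
member 5 (2-4): L=2.9080, (cx,cy)=(1.0000,0.0000)
member 6 (3-4): L=4.8344, (cx,cy)=(0.3310,-0.9436)
solve A·x = −loads:
  F[0-1] = -1099.1967 N (compression)
  F[0-2] = +1193.9823 N (tension)
  F[1-2] = -1588.5411 N (compression)
  F[1-3] = -1035.5651 N (compression)
  F[2-3] = +1766.0719 N (tension)
  F[2-4] = +533.8116 N (tension)
  F[3-4] = -1612.9262 N (compression)
  Rx@0 = -874.8500 N
  Ry@0 = +1051.8498 N
  Ry@4 = +1522.0302 N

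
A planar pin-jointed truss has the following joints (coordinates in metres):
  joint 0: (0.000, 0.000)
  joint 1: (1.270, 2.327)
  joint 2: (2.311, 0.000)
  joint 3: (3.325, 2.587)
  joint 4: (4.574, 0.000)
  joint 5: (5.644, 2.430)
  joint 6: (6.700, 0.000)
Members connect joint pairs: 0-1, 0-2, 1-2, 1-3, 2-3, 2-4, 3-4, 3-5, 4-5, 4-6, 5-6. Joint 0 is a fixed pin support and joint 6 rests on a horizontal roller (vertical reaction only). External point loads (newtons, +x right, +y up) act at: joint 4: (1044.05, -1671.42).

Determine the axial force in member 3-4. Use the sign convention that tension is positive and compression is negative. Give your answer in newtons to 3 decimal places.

661.821

N=7 nodes, M=11 members, R=3 reactions → 2N=14, M+R=14
member 0 (0-1): L=2.6510, (cx,cy)=(0.4791,0.8778)
member 1 (0-2): L=2.3110, (cx,cy)=(1.0000,0.0000)
member 2 (1-2): L=2.5492, (cx,cy)=(0.4084,-0.9128)
member 3 (1-3): L=2.0714, (cx,cy)=(0.9921,0.1255)
member 4 (2-3): L=2.7786, (cx,cy)=(0.3649,0.9310)
member 5 (2-4): L=2.2630, (cx,cy)=(1.0000,0.0000)
member 6 (3-4): L=2.8727, (cx,cy)=(0.4348,-0.9005)
member 7 (3-5): L=2.3243, (cx,cy)=(0.9977,-0.0675)
member 8 (4-5): L=2.6551, (cx,cy)=(0.4030,0.9152)
member 9 (4-6): L=2.1260, (cx,cy)=(1.0000,0.0000)
member 10 (5-6): L=2.6495, (cx,cy)=(0.3986,-0.9171)
solve A·x = −loads:
  F[0-1] = -604.2105 N (compression)
  F[0-2] = +1333.5052 N (tension)
  F[1-2] = +511.9214 N (tension)
  F[1-3] = -502.4762 N (compression)
  F[2-3] = -501.9069 N (compression)
  F[2-4] = +1725.7123 N (tension)
  F[3-4] = +661.8208 N (tension)
  F[3-5] = -971.6267 N (compression)
  F[4-5] = +1175.0666 N (tension)
  F[4-6] = +495.8663 N (tension)
  F[5-6] = -1244.1431 N (compression)
  Rx@0 = -1044.0500 N
  Ry@0 = +530.3640 N
  Ry@6 = +1141.0560 N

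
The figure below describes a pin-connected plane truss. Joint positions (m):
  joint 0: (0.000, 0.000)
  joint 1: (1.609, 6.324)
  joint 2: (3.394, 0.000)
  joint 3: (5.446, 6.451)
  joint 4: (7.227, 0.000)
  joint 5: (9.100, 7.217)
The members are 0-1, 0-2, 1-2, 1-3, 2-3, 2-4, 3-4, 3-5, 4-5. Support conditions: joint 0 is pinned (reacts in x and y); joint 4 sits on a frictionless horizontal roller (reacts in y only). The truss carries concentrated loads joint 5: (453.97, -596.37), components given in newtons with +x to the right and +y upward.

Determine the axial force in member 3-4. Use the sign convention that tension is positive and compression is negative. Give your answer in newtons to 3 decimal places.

-490.639

N=6 nodes, M=9 members, R=3 reactions → 2N=12, M+R=12
member 0 (0-1): L=6.5255, (cx,cy)=(0.2466,0.9691)
member 1 (0-2): L=3.3940, (cx,cy)=(1.0000,0.0000)
member 2 (1-2): L=6.5711, (cx,cy)=(0.2716,-0.9624)
member 3 (1-3): L=3.8391, (cx,cy)=(0.9995,0.0331)
member 4 (2-3): L=6.7695, (cx,cy)=(0.3031,0.9530)
member 5 (2-4): L=3.8330, (cx,cy)=(1.0000,0.0000)
member 6 (3-4): L=6.6923, (cx,cy)=(0.2661,-0.9639)
member 7 (3-5): L=3.7334, (cx,cy)=(0.9787,0.2052)
member 8 (4-5): L=7.4561, (cx,cy)=(0.2512,0.9679)
solve A·x = −loads:
  F[0-1] = +627.2685 N (tension)
  F[0-2] = +299.3032 N (tension)
  F[1-2] = -620.5363 N (compression)
  F[1-3] = +323.4091 N (tension)
  F[2-3] = +626.6877 N (tension)
  F[2-4] = -59.2265 N (compression)
  F[3-4] = -490.6393 N (compression)
  F[3-5] = +657.7615 N (tension)
  F[4-5] = -755.5527 N (compression)
  Rx@0 = -453.9700 N
  Ry@0 = -607.9013 N
  Ry@4 = +1204.2713 N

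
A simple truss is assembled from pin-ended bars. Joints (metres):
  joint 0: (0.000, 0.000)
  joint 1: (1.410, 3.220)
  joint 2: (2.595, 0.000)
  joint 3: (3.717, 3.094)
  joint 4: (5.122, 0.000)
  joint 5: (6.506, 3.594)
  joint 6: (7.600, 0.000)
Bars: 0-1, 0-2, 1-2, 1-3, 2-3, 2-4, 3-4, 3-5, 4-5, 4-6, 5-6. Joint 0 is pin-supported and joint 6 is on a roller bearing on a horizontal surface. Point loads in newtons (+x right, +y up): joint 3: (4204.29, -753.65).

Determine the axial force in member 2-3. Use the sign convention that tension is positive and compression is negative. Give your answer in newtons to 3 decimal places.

1474.446

N=7 nodes, M=11 members, R=3 reactions → 2N=14, M+R=14
member 0 (0-1): L=3.5152, (cx,cy)=(0.4011,0.9160)
member 1 (0-2): L=2.5950, (cx,cy)=(1.0000,0.0000)
member 2 (1-2): L=3.4311, (cx,cy)=(0.3454,-0.9385)
member 3 (1-3): L=2.3104, (cx,cy)=(0.9985,-0.0545)
member 4 (2-3): L=3.2912, (cx,cy)=(0.3409,0.9401)
member 5 (2-4): L=2.5270, (cx,cy)=(1.0000,0.0000)
member 6 (3-4): L=3.3981, (cx,cy)=(0.4135,-0.9105)
member 7 (3-5): L=2.8335, (cx,cy)=(0.9843,0.1765)
member 8 (4-5): L=3.8513, (cx,cy)=(0.3594,0.9332)
member 9 (4-6): L=2.4780, (cx,cy)=(1.0000,0.0000)
member 10 (5-6): L=3.7568, (cx,cy)=(0.2912,-0.9567)
solve A·x = −loads:
  F[0-1] = +1448.1378 N (tension)
  F[0-2] = +3623.4169 N (tension)
  F[1-2] = -1477.0021 N (compression)
  F[1-3] = +1092.6079 N (tension)
  F[2-3] = +1474.4456 N (tension)
  F[2-4] = +2610.6498 N (tension)
  F[3-4] = -2587.9528 N (compression)
  F[3-5] = -1565.1697 N (compression)
  F[4-5] = +2525.0545 N (tension)
  F[4-6] = +633.1998 N (tension)
  F[5-6] = -2174.4202 N (compression)
  Rx@0 = -4204.2900 N
  Ry@0 = -1326.5329 N
  Ry@6 = +2080.1829 N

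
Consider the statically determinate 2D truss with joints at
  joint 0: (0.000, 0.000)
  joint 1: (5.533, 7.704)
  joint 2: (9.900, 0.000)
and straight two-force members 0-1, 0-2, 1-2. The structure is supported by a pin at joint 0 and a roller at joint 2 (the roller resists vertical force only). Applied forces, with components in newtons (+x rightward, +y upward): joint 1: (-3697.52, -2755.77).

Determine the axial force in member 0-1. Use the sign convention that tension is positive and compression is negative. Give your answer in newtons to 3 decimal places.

N=3 nodes, M=3 members, R=3 reactions → 2N=6, M+R=6
member 0 (0-1): L=9.4850, (cx,cy)=(0.5833,0.8122)
member 1 (0-2): L=9.9000, (cx,cy)=(1.0000,0.0000)
member 2 (1-2): L=8.8556, (cx,cy)=(0.4931,-0.8700)
solve A·x = −loads:
  F[0-1] = -5039.1581 N (compression)
  F[0-2] = -757.9747 N (compression)
  F[1-2] = +1537.0618 N (tension)
  Rx@0 = +3697.5200 N
  Ry@0 = +4092.9436 N
  Ry@2 = -1337.1736 N

-5039.158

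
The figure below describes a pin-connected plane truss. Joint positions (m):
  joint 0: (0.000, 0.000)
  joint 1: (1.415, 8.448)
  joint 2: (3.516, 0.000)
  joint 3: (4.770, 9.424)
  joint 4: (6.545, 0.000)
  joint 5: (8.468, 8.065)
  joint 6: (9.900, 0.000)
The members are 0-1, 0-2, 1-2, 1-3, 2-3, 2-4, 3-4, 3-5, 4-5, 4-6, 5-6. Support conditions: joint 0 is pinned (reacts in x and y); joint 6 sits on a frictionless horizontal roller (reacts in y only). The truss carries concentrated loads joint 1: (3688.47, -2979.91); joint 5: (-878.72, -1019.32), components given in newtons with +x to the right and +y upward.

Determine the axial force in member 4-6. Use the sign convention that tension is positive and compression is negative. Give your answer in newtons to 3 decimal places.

N=7 nodes, M=11 members, R=3 reactions → 2N=14, M+R=14
member 0 (0-1): L=8.5657, (cx,cy)=(0.1652,0.9863)
member 1 (0-2): L=3.5160, (cx,cy)=(1.0000,0.0000)
member 2 (1-2): L=8.7053, (cx,cy)=(0.2413,-0.9704)
member 3 (1-3): L=3.4941, (cx,cy)=(0.9602,0.2793)
member 4 (2-3): L=9.5071, (cx,cy)=(0.1319,0.9913)
member 5 (2-4): L=3.0290, (cx,cy)=(1.0000,0.0000)
member 6 (3-4): L=9.5897, (cx,cy)=(0.1851,-0.9827)
member 7 (3-5): L=3.9398, (cx,cy)=(0.9386,-0.3449)
member 8 (4-5): L=8.2911, (cx,cy)=(0.2319,0.9727)
member 9 (4-6): L=3.3550, (cx,cy)=(1.0000,0.0000)
member 10 (5-6): L=8.1911, (cx,cy)=(0.1748,-0.9846)
solve A·x = −loads:
  F[0-1] = -273.5446 N (compression)
  F[0-2] = +2854.9379 N (tension)
  F[1-2] = -3647.9919 N (compression)
  F[1-3] = -2971.5091 N (compression)
  F[2-3] = +3571.3577 N (tension)
  F[2-4] = +1503.4402 N (tension)
  F[3-4] = -2005.7842 N (compression)
  F[3-5] = -2142.3912 N (compression)
  F[4-5] = +2026.3830 N (tension)
  F[4-6] = +662.1901 N (tension)
  F[5-6] = -3787.7758 N (compression)
  Rx@0 = -2809.7500 N
  Ry@0 = +269.7863 N
  Ry@6 = +3729.4437 N

662.190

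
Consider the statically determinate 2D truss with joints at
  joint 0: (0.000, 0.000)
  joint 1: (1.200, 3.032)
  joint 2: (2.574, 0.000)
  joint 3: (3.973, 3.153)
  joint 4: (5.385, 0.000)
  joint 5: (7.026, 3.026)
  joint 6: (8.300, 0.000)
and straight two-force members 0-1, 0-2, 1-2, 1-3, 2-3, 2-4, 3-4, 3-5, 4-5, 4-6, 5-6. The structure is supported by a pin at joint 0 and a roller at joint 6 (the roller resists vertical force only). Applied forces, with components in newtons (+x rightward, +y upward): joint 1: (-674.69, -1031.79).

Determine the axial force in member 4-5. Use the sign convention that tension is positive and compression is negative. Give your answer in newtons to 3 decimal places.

N=7 nodes, M=11 members, R=3 reactions → 2N=14, M+R=14
member 0 (0-1): L=3.2608, (cx,cy)=(0.3680,0.9298)
member 1 (0-2): L=2.5740, (cx,cy)=(1.0000,0.0000)
member 2 (1-2): L=3.3288, (cx,cy)=(0.4128,-0.9108)
member 3 (1-3): L=2.7756, (cx,cy)=(0.9990,0.0436)
member 4 (2-3): L=3.4494, (cx,cy)=(0.4056,0.9141)
member 5 (2-4): L=2.8110, (cx,cy)=(1.0000,0.0000)
member 6 (3-4): L=3.4547, (cx,cy)=(0.4087,-0.9127)
member 7 (3-5): L=3.0556, (cx,cy)=(0.9991,-0.0416)
member 8 (4-5): L=3.4423, (cx,cy)=(0.4767,0.8791)
member 9 (4-6): L=2.9150, (cx,cy)=(1.0000,0.0000)
member 10 (5-6): L=3.2833, (cx,cy)=(0.3880,-0.9216)
solve A·x = −loads:
  F[0-1] = -1214.2948 N (compression)
  F[0-2] = -227.8243 N (compression)
  F[1-2] = +115.4457 N (tension)
  F[1-3] = +180.3442 N (tension)
  F[2-3] = -115.0386 N (compression)
  F[2-4] = -133.5162 N (compression)
  F[3-4] = +102.4234 N (tension)
  F[3-5] = +91.7334 N (tension)
  F[4-5] = -106.3387 N (compression)
  F[4-6] = -40.9611 N (compression)
  F[5-6] = +105.5617 N (tension)
  Rx@0 = +674.6900 N
  Ry@0 = +1129.0806 N
  Ry@6 = -97.2906 N

-106.339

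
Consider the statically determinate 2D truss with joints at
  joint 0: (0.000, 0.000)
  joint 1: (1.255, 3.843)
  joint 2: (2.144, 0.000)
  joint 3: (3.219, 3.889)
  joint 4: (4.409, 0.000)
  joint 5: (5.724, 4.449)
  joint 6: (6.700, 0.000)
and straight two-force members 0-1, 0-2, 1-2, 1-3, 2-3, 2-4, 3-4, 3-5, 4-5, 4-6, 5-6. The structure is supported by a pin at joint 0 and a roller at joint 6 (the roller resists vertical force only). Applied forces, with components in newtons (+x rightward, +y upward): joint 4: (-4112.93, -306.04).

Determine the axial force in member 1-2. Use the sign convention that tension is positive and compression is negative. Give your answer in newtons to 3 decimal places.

106.015

N=7 nodes, M=11 members, R=3 reactions → 2N=14, M+R=14
member 0 (0-1): L=4.0427, (cx,cy)=(0.3104,0.9506)
member 1 (0-2): L=2.1440, (cx,cy)=(1.0000,0.0000)
member 2 (1-2): L=3.9445, (cx,cy)=(0.2254,-0.9743)
member 3 (1-3): L=1.9645, (cx,cy)=(0.9997,0.0234)
member 4 (2-3): L=4.0348, (cx,cy)=(0.2664,0.9639)
member 5 (2-4): L=2.2650, (cx,cy)=(1.0000,0.0000)
member 6 (3-4): L=4.0670, (cx,cy)=(0.2926,-0.9562)
member 7 (3-5): L=2.5668, (cx,cy)=(0.9759,0.2182)
member 8 (4-5): L=4.6393, (cx,cy)=(0.2834,0.9590)
member 9 (4-6): L=2.2910, (cx,cy)=(1.0000,0.0000)
member 10 (5-6): L=4.5548, (cx,cy)=(0.2143,-0.9768)
solve A·x = −loads:
  F[0-1] = -110.0862 N (compression)
  F[0-2] = -4078.7555 N (compression)
  F[1-2] = +106.0150 N (tension)
  F[1-3] = -58.0838 N (compression)
  F[2-3] = -107.1607 N (compression)
  F[2-4] = -4026.3113 N (compression)
  F[3-4] = +83.4766 N (tension)
  F[3-5] = -113.7848 N (compression)
  F[4-5] = +235.8914 N (tension)
  F[4-6] = +44.1805 N (tension)
  F[5-6] = -206.1817 N (compression)
  Rx@0 = +4112.9300 N
  Ry@0 = +104.6474 N
  Ry@6 = +201.3926 N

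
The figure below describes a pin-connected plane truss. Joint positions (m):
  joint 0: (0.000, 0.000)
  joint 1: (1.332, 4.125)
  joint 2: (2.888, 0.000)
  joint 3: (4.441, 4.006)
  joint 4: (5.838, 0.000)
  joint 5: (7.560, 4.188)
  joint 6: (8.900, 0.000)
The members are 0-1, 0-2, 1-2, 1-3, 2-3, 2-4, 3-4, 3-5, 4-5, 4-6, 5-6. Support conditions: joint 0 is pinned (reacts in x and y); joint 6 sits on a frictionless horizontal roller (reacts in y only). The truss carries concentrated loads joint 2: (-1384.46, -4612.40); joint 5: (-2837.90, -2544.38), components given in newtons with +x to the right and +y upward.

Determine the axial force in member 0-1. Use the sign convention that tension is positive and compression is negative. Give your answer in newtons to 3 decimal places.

-5079.979

N=7 nodes, M=11 members, R=3 reactions → 2N=14, M+R=14
member 0 (0-1): L=4.3347, (cx,cy)=(0.3073,0.9516)
member 1 (0-2): L=2.8880, (cx,cy)=(1.0000,0.0000)
member 2 (1-2): L=4.4087, (cx,cy)=(0.3529,-0.9356)
member 3 (1-3): L=3.1113, (cx,cy)=(0.9993,-0.0382)
member 4 (2-3): L=4.2965, (cx,cy)=(0.3615,0.9324)
member 5 (2-4): L=2.9500, (cx,cy)=(1.0000,0.0000)
member 6 (3-4): L=4.2426, (cx,cy)=(0.3293,-0.9442)
member 7 (3-5): L=3.1243, (cx,cy)=(0.9983,0.0583)
member 8 (4-5): L=4.5282, (cx,cy)=(0.3803,0.9249)
member 9 (4-6): L=3.0620, (cx,cy)=(1.0000,0.0000)
member 10 (5-6): L=4.3972, (cx,cy)=(0.3047,-0.9524)
solve A·x = −loads:
  F[0-1] = -5079.9792 N (compression)
  F[0-2] = -2661.3542 N (compression)
  F[1-2] = +5307.1723 N (tension)
  F[1-3] = -3436.6199 N (compression)
  F[2-3] = -378.8545 N (compression)
  F[2-4] = +733.1451 N (tension)
  F[3-4] = +13.9272 N (tension)
  F[3-5] = -3581.7133 N (compression)
  F[4-5] = -14.2188 N (compression)
  F[4-6] = +743.1382 N (tension)
  F[5-6] = -2438.5757 N (compression)
  Rx@0 = +4222.3600 N
  Ry@0 = +4834.1959 N
  Ry@6 = +2322.5841 N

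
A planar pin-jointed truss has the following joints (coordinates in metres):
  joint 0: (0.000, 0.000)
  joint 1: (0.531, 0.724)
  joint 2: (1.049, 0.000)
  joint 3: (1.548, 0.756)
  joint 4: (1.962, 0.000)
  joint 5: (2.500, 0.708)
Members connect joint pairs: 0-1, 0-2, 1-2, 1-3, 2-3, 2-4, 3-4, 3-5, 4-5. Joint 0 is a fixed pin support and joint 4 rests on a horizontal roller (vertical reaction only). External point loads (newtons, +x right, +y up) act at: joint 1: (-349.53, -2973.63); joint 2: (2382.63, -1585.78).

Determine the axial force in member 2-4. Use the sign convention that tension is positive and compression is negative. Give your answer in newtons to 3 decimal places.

N=6 nodes, M=9 members, R=3 reactions → 2N=12, M+R=12
member 0 (0-1): L=0.8979, (cx,cy)=(0.5914,0.8064)
member 1 (0-2): L=1.0490, (cx,cy)=(1.0000,0.0000)
member 2 (1-2): L=0.8902, (cx,cy)=(0.5819,-0.8133)
member 3 (1-3): L=1.0175, (cx,cy)=(0.9995,0.0314)
member 4 (2-3): L=0.9058, (cx,cy)=(0.5509,0.8346)
member 5 (2-4): L=0.9130, (cx,cy)=(1.0000,0.0000)
member 6 (3-4): L=0.8619, (cx,cy)=(0.4803,-0.8771)
member 7 (3-5): L=0.9532, (cx,cy)=(0.9987,-0.0504)
member 8 (4-5): L=0.8892, (cx,cy)=(0.6050,0.7962)
solve A·x = −loads:
  F[0-1] = -3764.7129 N (compression)
  F[0-2] = +4259.5962 N (tension)
  F[1-2] = +3.6809 N (tension)
  F[1-3] = -1880.0380 N (compression)
  F[2-3] = +1896.4858 N (tension)
  F[2-4] = +834.3853 N (tension)
  F[3-4] = -1737.1640 N (compression)
  F[3-5] = -0.0000 N (compression)
  F[4-5] = +0.0000 N (tension)
  Rx@0 = -2033.1000 N
  Ry@0 = +3035.7499 N
  Ry@4 = +1523.6601 N

834.385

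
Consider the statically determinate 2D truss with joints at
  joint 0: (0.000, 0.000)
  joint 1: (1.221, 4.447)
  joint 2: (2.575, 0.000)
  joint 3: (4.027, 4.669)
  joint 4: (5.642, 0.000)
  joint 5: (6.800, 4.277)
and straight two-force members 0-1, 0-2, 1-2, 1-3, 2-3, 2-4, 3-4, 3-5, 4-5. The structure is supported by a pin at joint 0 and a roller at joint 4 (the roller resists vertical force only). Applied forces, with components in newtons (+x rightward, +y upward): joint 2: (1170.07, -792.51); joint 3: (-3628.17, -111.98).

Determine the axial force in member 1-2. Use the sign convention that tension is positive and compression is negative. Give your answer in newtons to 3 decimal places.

3460.355

N=6 nodes, M=9 members, R=3 reactions → 2N=12, M+R=12
member 0 (0-1): L=4.6116, (cx,cy)=(0.2648,0.9643)
member 1 (0-2): L=2.5750, (cx,cy)=(1.0000,0.0000)
member 2 (1-2): L=4.6486, (cx,cy)=(0.2913,-0.9566)
member 3 (1-3): L=2.8148, (cx,cy)=(0.9969,0.0789)
member 4 (2-3): L=4.8896, (cx,cy)=(0.2970,0.9549)
member 5 (2-4): L=3.0670, (cx,cy)=(1.0000,0.0000)
member 6 (3-4): L=4.9404, (cx,cy)=(0.3269,-0.9451)
member 7 (3-5): L=2.8006, (cx,cy)=(0.9902,-0.1400)
member 8 (4-5): L=4.4310, (cx,cy)=(0.2613,0.9652)
solve A·x = −loads:
  F[0-1] = -3593.5793 N (compression)
  F[0-2] = -1506.6338 N (compression)
  F[1-2] = +3460.3545 N (tension)
  F[1-3] = -1965.4963 N (compression)
  F[2-3] = -2636.7464 N (compression)
  F[2-4] = -885.7913 N (compression)
  F[3-4] = +2709.7115 N (tension)
  F[3-5] = -0.0000 N (compression)
  F[4-5] = +0.0000 N (tension)
  Rx@0 = +2458.1000 N
  Ry@0 = +3465.3317 N
  Ry@4 = -2560.8417 N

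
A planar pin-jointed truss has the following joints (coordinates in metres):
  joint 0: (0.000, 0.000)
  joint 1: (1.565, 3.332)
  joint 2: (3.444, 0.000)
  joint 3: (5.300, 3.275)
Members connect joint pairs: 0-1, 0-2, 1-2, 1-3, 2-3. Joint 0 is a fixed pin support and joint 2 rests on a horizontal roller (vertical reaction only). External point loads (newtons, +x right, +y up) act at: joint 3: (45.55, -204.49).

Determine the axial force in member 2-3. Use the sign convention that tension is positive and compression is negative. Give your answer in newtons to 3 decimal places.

N=4 nodes, M=5 members, R=3 reactions → 2N=8, M+R=8
member 0 (0-1): L=3.6812, (cx,cy)=(0.4251,0.9051)
member 1 (0-2): L=3.4440, (cx,cy)=(1.0000,0.0000)
member 2 (1-2): L=3.8253, (cx,cy)=(0.4912,-0.8710)
member 3 (1-3): L=3.7354, (cx,cy)=(0.9999,-0.0153)
member 4 (2-3): L=3.7644, (cx,cy)=(0.4930,0.8700)
solve A·x = −loads:
  F[0-1] = +169.6063 N (tension)
  F[0-2] = -26.5547 N (compression)
  F[1-2] = -179.0480 N (compression)
  F[1-3] = +160.0725 N (tension)
  F[2-3] = -232.2376 N (compression)
  Rx@0 = -45.5500 N
  Ry@0 = -153.5162 N
  Ry@2 = +358.0062 N

-232.238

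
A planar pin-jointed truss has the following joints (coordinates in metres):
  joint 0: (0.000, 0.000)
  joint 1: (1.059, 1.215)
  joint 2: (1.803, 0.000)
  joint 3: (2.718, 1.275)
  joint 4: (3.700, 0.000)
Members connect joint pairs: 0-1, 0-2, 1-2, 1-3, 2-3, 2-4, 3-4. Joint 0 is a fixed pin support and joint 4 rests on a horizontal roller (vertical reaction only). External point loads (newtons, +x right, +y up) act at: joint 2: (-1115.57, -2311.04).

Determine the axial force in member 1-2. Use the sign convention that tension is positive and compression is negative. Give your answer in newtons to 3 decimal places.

1316.423

N=5 nodes, M=7 members, R=3 reactions → 2N=10, M+R=10
member 0 (0-1): L=1.6117, (cx,cy)=(0.6571,0.7538)
member 1 (0-2): L=1.8030, (cx,cy)=(1.0000,0.0000)
member 2 (1-2): L=1.4247, (cx,cy)=(0.5222,-0.8528)
member 3 (1-3): L=1.6601, (cx,cy)=(0.9993,0.0361)
member 4 (2-3): L=1.5693, (cx,cy)=(0.5830,0.8124)
member 5 (2-4): L=1.8970, (cx,cy)=(1.0000,0.0000)
member 6 (3-4): L=1.6093, (cx,cy)=(0.6102,-0.7923)
solve A·x = −loads:
  F[0-1] = -1571.7801 N (compression)
  F[0-2] = -82.8258 N (compression)
  F[1-2] = +1316.4234 N (tension)
  F[1-3] = -1721.3267 N (compression)
  F[2-3] = +1462.7262 N (tension)
  F[2-4] = +867.3667 N (tension)
  F[3-4] = -1421.4673 N (compression)
  Rx@0 = +1115.5700 N
  Ry@0 = +1184.8765 N
  Ry@4 = +1126.1635 N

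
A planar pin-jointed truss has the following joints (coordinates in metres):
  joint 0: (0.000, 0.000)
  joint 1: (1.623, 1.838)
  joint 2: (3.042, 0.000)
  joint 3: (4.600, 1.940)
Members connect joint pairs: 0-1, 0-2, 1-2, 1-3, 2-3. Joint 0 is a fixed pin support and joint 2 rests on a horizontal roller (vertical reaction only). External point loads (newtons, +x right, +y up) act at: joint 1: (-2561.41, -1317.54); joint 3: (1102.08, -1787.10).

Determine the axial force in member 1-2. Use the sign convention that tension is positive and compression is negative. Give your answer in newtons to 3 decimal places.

N=4 nodes, M=5 members, R=3 reactions → 2N=8, M+R=8
member 0 (0-1): L=2.4520, (cx,cy)=(0.6619,0.7496)
member 1 (0-2): L=3.0420, (cx,cy)=(1.0000,0.0000)
member 2 (1-2): L=2.3220, (cx,cy)=(0.6111,-0.7916)
member 3 (1-3): L=2.9787, (cx,cy)=(0.9994,0.0342)
member 4 (2-3): L=2.4882, (cx,cy)=(0.6262,0.7797)
solve A·x = −loads:
  F[0-1] = -725.8531 N (compression)
  F[0-2] = -978.8843 N (compression)
  F[1-2] = -864.1971 N (compression)
  F[1-3] = +2610.6098 N (tension)
  F[2-3] = -2406.7146 N (compression)
  Rx@0 = +1459.3300 N
  Ry@0 = +544.0907 N
  Ry@2 = +2560.5493 N

-864.197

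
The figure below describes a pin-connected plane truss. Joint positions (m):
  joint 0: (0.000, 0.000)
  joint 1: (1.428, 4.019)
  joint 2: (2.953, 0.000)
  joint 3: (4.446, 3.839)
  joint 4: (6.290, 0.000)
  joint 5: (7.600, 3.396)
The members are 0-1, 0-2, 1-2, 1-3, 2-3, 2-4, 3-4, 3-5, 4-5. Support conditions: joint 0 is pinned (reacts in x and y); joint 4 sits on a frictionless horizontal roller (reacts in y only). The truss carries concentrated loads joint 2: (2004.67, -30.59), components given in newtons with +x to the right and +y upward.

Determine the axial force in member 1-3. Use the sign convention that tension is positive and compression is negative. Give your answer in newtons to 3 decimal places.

-12.222

N=6 nodes, M=9 members, R=3 reactions → 2N=12, M+R=12
member 0 (0-1): L=4.2652, (cx,cy)=(0.3348,0.9423)
member 1 (0-2): L=2.9530, (cx,cy)=(1.0000,0.0000)
member 2 (1-2): L=4.2986, (cx,cy)=(0.3548,-0.9350)
member 3 (1-3): L=3.0234, (cx,cy)=(0.9982,-0.0595)
member 4 (2-3): L=4.1191, (cx,cy)=(0.3625,0.9320)
member 5 (2-4): L=3.3370, (cx,cy)=(1.0000,0.0000)
member 6 (3-4): L=4.2589, (cx,cy)=(0.4330,-0.9014)
member 7 (3-5): L=3.1850, (cx,cy)=(0.9903,-0.1391)
member 8 (4-5): L=3.6399, (cx,cy)=(0.3599,0.9330)
solve A·x = −loads:
  F[0-1] = -17.2227 N (compression)
  F[0-2] = +2010.4363 N (tension)
  F[1-2] = +18.1361 N (tension)
  F[1-3] = -12.2220 N (compression)
  F[2-3] = +14.6283 N (tension)
  F[2-4] = +6.8982 N (tension)
  F[3-4] = -15.9321 N (compression)
  F[3-5] = -0.0000 N (tension)
  F[4-5] = +0.0000 N (tension)
  Rx@0 = -2004.6700 N
  Ry@0 = +16.2287 N
  Ry@4 = +14.3613 N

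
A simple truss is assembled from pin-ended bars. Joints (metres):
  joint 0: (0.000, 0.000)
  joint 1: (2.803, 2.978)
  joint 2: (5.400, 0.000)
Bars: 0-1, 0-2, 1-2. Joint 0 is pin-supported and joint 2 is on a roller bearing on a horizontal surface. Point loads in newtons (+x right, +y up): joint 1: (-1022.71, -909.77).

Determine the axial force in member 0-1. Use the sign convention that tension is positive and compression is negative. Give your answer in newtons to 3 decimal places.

N=3 nodes, M=3 members, R=3 reactions → 2N=6, M+R=6
member 0 (0-1): L=4.0897, (cx,cy)=(0.6854,0.7282)
member 1 (0-2): L=5.4000, (cx,cy)=(1.0000,0.0000)
member 2 (1-2): L=3.9513, (cx,cy)=(0.6572,-0.7537)
solve A·x = −loads:
  F[0-1] = -1375.4013 N (compression)
  F[0-2] = -80.0270 N (compression)
  F[1-2] = +121.7605 N (tension)
  Rx@0 = +1022.7100 N
  Ry@0 = +1001.5376 N
  Ry@2 = -91.7676 N

-1375.401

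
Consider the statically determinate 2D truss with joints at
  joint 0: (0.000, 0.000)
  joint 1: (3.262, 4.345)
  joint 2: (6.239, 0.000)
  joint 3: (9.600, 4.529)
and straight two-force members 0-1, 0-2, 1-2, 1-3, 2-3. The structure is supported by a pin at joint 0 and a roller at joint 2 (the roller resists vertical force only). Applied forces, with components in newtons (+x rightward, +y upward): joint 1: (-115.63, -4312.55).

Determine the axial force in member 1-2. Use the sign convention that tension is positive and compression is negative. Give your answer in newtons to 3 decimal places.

-2635.630

N=4 nodes, M=5 members, R=3 reactions → 2N=8, M+R=8
member 0 (0-1): L=5.4332, (cx,cy)=(0.6004,0.7997)
member 1 (0-2): L=6.2390, (cx,cy)=(1.0000,0.0000)
member 2 (1-2): L=5.2670, (cx,cy)=(0.5652,-0.8249)
member 3 (1-3): L=6.3407, (cx,cy)=(0.9996,0.0290)
member 4 (2-3): L=5.6399, (cx,cy)=(0.5959,0.8030)
solve A·x = −loads:
  F[0-1] = -2673.8390 N (compression)
  F[0-2] = +1489.6968 N (tension)
  F[1-2] = -2635.6300 N (compression)
  F[1-3] = -0.0000 N (compression)
  F[2-3] = -0.0000 N (compression)
  Rx@0 = +115.6300 N
  Ry@0 = +2138.3032 N
  Ry@2 = +2174.2468 N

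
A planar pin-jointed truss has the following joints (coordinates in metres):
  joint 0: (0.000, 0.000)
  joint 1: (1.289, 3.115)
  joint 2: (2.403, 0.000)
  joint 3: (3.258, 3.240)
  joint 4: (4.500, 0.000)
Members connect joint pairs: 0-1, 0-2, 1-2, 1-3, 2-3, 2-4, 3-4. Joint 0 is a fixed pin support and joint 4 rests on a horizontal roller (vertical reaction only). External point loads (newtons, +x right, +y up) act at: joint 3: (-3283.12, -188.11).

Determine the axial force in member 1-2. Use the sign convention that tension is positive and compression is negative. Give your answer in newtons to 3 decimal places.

2442.744

N=5 nodes, M=7 members, R=3 reactions → 2N=10, M+R=10
member 0 (0-1): L=3.3712, (cx,cy)=(0.3824,0.9240)
member 1 (0-2): L=2.4030, (cx,cy)=(1.0000,0.0000)
member 2 (1-2): L=3.3082, (cx,cy)=(0.3367,-0.9416)
member 3 (1-3): L=1.9730, (cx,cy)=(0.9980,0.0634)
member 4 (2-3): L=3.3509, (cx,cy)=(0.2552,0.9669)
member 5 (2-4): L=2.0970, (cx,cy)=(1.0000,0.0000)
member 6 (3-4): L=3.4699, (cx,cy)=(0.3579,-0.9337)
solve A·x = −loads:
  F[0-1] = -2614.4266 N (compression)
  F[0-2] = -2283.4665 N (compression)
  F[1-2] = +2442.7436 N (tension)
  F[1-3] = -1825.8876 N (compression)
  F[2-3] = -2378.8211 N (compression)
  F[2-4] = -853.9343 N (compression)
  F[3-4] = +2385.7178 N (tension)
  Rx@0 = +3283.1200 N
  Ry@0 = +2415.7648 N
  Ry@4 = -2227.6548 N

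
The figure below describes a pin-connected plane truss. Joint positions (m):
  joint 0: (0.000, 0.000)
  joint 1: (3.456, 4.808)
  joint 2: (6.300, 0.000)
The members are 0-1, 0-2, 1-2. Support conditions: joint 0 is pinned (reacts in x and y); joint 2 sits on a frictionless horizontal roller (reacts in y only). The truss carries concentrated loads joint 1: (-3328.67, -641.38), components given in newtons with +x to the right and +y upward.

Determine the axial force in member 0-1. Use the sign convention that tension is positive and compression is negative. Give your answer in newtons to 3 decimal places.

N=3 nodes, M=3 members, R=3 reactions → 2N=6, M+R=6
member 0 (0-1): L=5.9212, (cx,cy)=(0.5837,0.8120)
member 1 (0-2): L=6.3000, (cx,cy)=(1.0000,0.0000)
member 2 (1-2): L=5.5862, (cx,cy)=(0.5091,-0.8607)
solve A·x = −loads:
  F[0-1] = -3485.1106 N (compression)
  F[0-2] = -1294.5368 N (compression)
  F[1-2] = +2542.7185 N (tension)
  Rx@0 = +3328.6700 N
  Ry@0 = +2829.8937 N
  Ry@2 = -2188.5137 N

-3485.111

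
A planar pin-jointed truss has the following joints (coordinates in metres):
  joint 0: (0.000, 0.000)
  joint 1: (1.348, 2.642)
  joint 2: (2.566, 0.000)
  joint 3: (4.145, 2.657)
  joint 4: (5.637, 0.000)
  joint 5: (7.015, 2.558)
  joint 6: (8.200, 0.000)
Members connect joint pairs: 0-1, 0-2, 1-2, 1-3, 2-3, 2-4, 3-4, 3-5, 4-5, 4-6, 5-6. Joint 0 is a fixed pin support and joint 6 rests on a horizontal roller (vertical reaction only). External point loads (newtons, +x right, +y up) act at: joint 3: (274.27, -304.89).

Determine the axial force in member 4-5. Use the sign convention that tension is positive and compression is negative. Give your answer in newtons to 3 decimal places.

N=7 nodes, M=11 members, R=3 reactions → 2N=14, M+R=14
member 0 (0-1): L=2.9660, (cx,cy)=(0.4545,0.8908)
member 1 (0-2): L=2.5660, (cx,cy)=(1.0000,0.0000)
member 2 (1-2): L=2.9092, (cx,cy)=(0.4187,-0.9081)
member 3 (1-3): L=2.7970, (cx,cy)=(1.0000,0.0054)
member 4 (2-3): L=3.0908, (cx,cy)=(0.5109,0.8597)
member 5 (2-4): L=3.0710, (cx,cy)=(1.0000,0.0000)
member 6 (3-4): L=3.0472, (cx,cy)=(0.4896,-0.8719)
member 7 (3-5): L=2.8717, (cx,cy)=(0.9994,-0.0345)
member 8 (4-5): L=2.9056, (cx,cy)=(0.4743,0.8804)
member 9 (4-6): L=2.5630, (cx,cy)=(1.0000,0.0000)
member 10 (5-6): L=2.8191, (cx,cy)=(0.4203,-0.9074)
solve A·x = −loads:
  F[0-1] = -69.4934 N (compression)
  F[0-2] = +305.8534 N (tension)
  F[1-2] = +67.8089 N (tension)
  F[1-3] = -59.9736 N (compression)
  F[2-3] = -71.6334 N (compression)
  F[2-4] = +370.8384 N (tension)
  F[3-4] = -269.2213 N (compression)
  F[3-5] = -239.1639 N (compression)
  F[4-5] = +266.6379 N (tension)
  F[4-6] = +112.5650 N (tension)
  F[5-6] = -267.7951 N (compression)
  Rx@0 = -274.2700 N
  Ry@0 = +61.9017 N
  Ry@6 = +242.9883 N

266.638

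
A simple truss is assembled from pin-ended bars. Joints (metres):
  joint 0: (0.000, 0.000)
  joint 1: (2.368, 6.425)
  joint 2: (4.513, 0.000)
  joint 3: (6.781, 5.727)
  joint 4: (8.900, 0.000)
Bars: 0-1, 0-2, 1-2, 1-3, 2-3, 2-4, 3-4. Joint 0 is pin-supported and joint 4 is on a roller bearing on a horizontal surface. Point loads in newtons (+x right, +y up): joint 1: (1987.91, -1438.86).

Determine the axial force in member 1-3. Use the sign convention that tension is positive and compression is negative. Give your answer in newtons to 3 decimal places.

-1326.774

N=5 nodes, M=7 members, R=3 reactions → 2N=10, M+R=10
member 0 (0-1): L=6.8475, (cx,cy)=(0.3458,0.9383)
member 1 (0-2): L=4.5130, (cx,cy)=(1.0000,0.0000)
member 2 (1-2): L=6.7736, (cx,cy)=(0.3167,-0.9485)
member 3 (1-3): L=4.4679, (cx,cy)=(0.9877,-0.1562)
member 4 (2-3): L=6.1597, (cx,cy)=(0.3682,0.9297)
member 5 (2-4): L=4.3870, (cx,cy)=(1.0000,0.0000)
member 6 (3-4): L=6.1064, (cx,cy)=(0.3470,-0.9379)
solve A·x = −loads:
  F[0-1] = +403.9921 N (tension)
  F[0-2] = +1848.2013 N (tension)
  F[1-2] = -1698.0368 N (compression)
  F[1-3] = -1326.7741 N (compression)
  F[2-3] = +1732.3501 N (tension)
  F[2-4] = +672.6358 N (tension)
  F[3-4] = -1938.3741 N (compression)
  Rx@0 = -1987.9100 N
  Ry@0 = -379.0661 N
  Ry@4 = +1817.9261 N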